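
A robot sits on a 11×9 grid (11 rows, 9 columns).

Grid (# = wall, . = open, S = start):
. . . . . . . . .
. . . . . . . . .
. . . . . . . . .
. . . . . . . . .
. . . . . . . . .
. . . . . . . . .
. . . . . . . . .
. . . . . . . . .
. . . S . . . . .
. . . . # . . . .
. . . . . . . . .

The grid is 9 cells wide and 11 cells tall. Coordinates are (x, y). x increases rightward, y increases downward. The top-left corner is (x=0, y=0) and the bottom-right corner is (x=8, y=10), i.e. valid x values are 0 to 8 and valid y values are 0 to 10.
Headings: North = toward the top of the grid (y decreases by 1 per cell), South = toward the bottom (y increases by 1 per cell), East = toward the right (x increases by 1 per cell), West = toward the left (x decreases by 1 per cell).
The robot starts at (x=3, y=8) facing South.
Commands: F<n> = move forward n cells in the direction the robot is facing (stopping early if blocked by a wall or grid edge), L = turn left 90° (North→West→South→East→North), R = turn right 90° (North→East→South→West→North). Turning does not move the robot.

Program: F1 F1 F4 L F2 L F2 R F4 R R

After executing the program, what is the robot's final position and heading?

Start: (x=3, y=8), facing South
  F1: move forward 1, now at (x=3, y=9)
  F1: move forward 1, now at (x=3, y=10)
  F4: move forward 0/4 (blocked), now at (x=3, y=10)
  L: turn left, now facing East
  F2: move forward 2, now at (x=5, y=10)
  L: turn left, now facing North
  F2: move forward 2, now at (x=5, y=8)
  R: turn right, now facing East
  F4: move forward 3/4 (blocked), now at (x=8, y=8)
  R: turn right, now facing South
  R: turn right, now facing West
Final: (x=8, y=8), facing West

Answer: Final position: (x=8, y=8), facing West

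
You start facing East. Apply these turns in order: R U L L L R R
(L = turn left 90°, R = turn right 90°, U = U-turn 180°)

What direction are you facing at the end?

Answer: Final heading: West

Derivation:
Start: East
  R (right (90° clockwise)) -> South
  U (U-turn (180°)) -> North
  L (left (90° counter-clockwise)) -> West
  L (left (90° counter-clockwise)) -> South
  L (left (90° counter-clockwise)) -> East
  R (right (90° clockwise)) -> South
  R (right (90° clockwise)) -> West
Final: West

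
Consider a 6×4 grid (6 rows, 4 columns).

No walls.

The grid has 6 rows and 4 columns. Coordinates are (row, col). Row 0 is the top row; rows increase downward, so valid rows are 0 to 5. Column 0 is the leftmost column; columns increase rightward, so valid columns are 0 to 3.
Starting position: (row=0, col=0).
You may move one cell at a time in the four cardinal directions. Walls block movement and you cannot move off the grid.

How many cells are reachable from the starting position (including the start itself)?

BFS flood-fill from (row=0, col=0):
  Distance 0: (row=0, col=0)
  Distance 1: (row=0, col=1), (row=1, col=0)
  Distance 2: (row=0, col=2), (row=1, col=1), (row=2, col=0)
  Distance 3: (row=0, col=3), (row=1, col=2), (row=2, col=1), (row=3, col=0)
  Distance 4: (row=1, col=3), (row=2, col=2), (row=3, col=1), (row=4, col=0)
  Distance 5: (row=2, col=3), (row=3, col=2), (row=4, col=1), (row=5, col=0)
  Distance 6: (row=3, col=3), (row=4, col=2), (row=5, col=1)
  Distance 7: (row=4, col=3), (row=5, col=2)
  Distance 8: (row=5, col=3)
Total reachable: 24 (grid has 24 open cells total)

Answer: Reachable cells: 24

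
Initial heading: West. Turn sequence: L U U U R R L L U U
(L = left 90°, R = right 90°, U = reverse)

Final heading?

Answer: Final heading: North

Derivation:
Start: West
  L (left (90° counter-clockwise)) -> South
  U (U-turn (180°)) -> North
  U (U-turn (180°)) -> South
  U (U-turn (180°)) -> North
  R (right (90° clockwise)) -> East
  R (right (90° clockwise)) -> South
  L (left (90° counter-clockwise)) -> East
  L (left (90° counter-clockwise)) -> North
  U (U-turn (180°)) -> South
  U (U-turn (180°)) -> North
Final: North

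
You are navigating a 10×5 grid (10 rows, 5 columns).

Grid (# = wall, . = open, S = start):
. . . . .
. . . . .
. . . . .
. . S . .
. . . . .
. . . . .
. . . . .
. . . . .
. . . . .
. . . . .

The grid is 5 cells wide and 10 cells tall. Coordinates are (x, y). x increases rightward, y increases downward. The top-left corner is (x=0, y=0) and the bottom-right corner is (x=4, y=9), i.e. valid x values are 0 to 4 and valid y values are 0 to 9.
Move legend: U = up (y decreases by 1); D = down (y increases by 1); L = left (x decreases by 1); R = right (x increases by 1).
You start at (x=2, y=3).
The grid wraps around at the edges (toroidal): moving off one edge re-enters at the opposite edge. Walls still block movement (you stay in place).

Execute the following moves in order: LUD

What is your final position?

Start: (x=2, y=3)
  L (left): (x=2, y=3) -> (x=1, y=3)
  U (up): (x=1, y=3) -> (x=1, y=2)
  D (down): (x=1, y=2) -> (x=1, y=3)
Final: (x=1, y=3)

Answer: Final position: (x=1, y=3)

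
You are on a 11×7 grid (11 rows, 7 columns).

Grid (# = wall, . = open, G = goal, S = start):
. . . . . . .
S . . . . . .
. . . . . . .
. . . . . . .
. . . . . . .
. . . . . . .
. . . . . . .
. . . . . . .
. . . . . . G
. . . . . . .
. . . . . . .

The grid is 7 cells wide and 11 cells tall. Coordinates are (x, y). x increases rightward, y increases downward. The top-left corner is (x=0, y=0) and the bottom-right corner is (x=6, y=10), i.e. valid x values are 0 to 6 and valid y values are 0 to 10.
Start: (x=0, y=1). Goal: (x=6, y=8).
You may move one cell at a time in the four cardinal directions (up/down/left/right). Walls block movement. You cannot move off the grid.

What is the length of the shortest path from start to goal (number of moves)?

BFS from (x=0, y=1) until reaching (x=6, y=8):
  Distance 0: (x=0, y=1)
  Distance 1: (x=0, y=0), (x=1, y=1), (x=0, y=2)
  Distance 2: (x=1, y=0), (x=2, y=1), (x=1, y=2), (x=0, y=3)
  Distance 3: (x=2, y=0), (x=3, y=1), (x=2, y=2), (x=1, y=3), (x=0, y=4)
  Distance 4: (x=3, y=0), (x=4, y=1), (x=3, y=2), (x=2, y=3), (x=1, y=4), (x=0, y=5)
  Distance 5: (x=4, y=0), (x=5, y=1), (x=4, y=2), (x=3, y=3), (x=2, y=4), (x=1, y=5), (x=0, y=6)
  Distance 6: (x=5, y=0), (x=6, y=1), (x=5, y=2), (x=4, y=3), (x=3, y=4), (x=2, y=5), (x=1, y=6), (x=0, y=7)
  Distance 7: (x=6, y=0), (x=6, y=2), (x=5, y=3), (x=4, y=4), (x=3, y=5), (x=2, y=6), (x=1, y=7), (x=0, y=8)
  Distance 8: (x=6, y=3), (x=5, y=4), (x=4, y=5), (x=3, y=6), (x=2, y=7), (x=1, y=8), (x=0, y=9)
  Distance 9: (x=6, y=4), (x=5, y=5), (x=4, y=6), (x=3, y=7), (x=2, y=8), (x=1, y=9), (x=0, y=10)
  Distance 10: (x=6, y=5), (x=5, y=6), (x=4, y=7), (x=3, y=8), (x=2, y=9), (x=1, y=10)
  Distance 11: (x=6, y=6), (x=5, y=7), (x=4, y=8), (x=3, y=9), (x=2, y=10)
  Distance 12: (x=6, y=7), (x=5, y=8), (x=4, y=9), (x=3, y=10)
  Distance 13: (x=6, y=8), (x=5, y=9), (x=4, y=10)  <- goal reached here
One shortest path (13 moves): (x=0, y=1) -> (x=1, y=1) -> (x=2, y=1) -> (x=3, y=1) -> (x=4, y=1) -> (x=5, y=1) -> (x=6, y=1) -> (x=6, y=2) -> (x=6, y=3) -> (x=6, y=4) -> (x=6, y=5) -> (x=6, y=6) -> (x=6, y=7) -> (x=6, y=8)

Answer: Shortest path length: 13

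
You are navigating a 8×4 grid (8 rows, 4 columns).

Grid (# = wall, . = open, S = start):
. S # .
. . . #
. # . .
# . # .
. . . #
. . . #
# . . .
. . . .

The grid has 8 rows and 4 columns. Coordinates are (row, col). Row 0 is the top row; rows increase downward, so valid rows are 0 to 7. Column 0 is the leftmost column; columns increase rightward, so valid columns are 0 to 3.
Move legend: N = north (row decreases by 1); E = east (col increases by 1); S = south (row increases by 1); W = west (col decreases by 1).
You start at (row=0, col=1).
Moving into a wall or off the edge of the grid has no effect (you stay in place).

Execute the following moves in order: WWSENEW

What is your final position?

Start: (row=0, col=1)
  W (west): (row=0, col=1) -> (row=0, col=0)
  W (west): blocked, stay at (row=0, col=0)
  S (south): (row=0, col=0) -> (row=1, col=0)
  E (east): (row=1, col=0) -> (row=1, col=1)
  N (north): (row=1, col=1) -> (row=0, col=1)
  E (east): blocked, stay at (row=0, col=1)
  W (west): (row=0, col=1) -> (row=0, col=0)
Final: (row=0, col=0)

Answer: Final position: (row=0, col=0)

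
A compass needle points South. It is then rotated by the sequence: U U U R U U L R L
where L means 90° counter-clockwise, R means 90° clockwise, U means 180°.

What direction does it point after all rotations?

Start: South
  U (U-turn (180°)) -> North
  U (U-turn (180°)) -> South
  U (U-turn (180°)) -> North
  R (right (90° clockwise)) -> East
  U (U-turn (180°)) -> West
  U (U-turn (180°)) -> East
  L (left (90° counter-clockwise)) -> North
  R (right (90° clockwise)) -> East
  L (left (90° counter-clockwise)) -> North
Final: North

Answer: Final heading: North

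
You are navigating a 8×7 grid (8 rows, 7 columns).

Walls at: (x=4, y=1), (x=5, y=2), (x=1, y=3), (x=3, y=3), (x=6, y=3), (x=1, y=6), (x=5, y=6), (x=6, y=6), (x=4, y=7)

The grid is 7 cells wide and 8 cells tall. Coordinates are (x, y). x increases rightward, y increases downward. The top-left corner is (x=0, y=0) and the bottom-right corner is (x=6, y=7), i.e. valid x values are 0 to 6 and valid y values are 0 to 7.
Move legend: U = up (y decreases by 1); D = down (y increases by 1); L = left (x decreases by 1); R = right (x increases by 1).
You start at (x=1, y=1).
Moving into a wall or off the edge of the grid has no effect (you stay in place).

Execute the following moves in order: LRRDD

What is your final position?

Start: (x=1, y=1)
  L (left): (x=1, y=1) -> (x=0, y=1)
  R (right): (x=0, y=1) -> (x=1, y=1)
  R (right): (x=1, y=1) -> (x=2, y=1)
  D (down): (x=2, y=1) -> (x=2, y=2)
  D (down): (x=2, y=2) -> (x=2, y=3)
Final: (x=2, y=3)

Answer: Final position: (x=2, y=3)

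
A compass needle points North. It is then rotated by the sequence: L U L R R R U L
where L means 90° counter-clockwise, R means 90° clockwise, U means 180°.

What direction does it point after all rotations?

Answer: Final heading: North

Derivation:
Start: North
  L (left (90° counter-clockwise)) -> West
  U (U-turn (180°)) -> East
  L (left (90° counter-clockwise)) -> North
  R (right (90° clockwise)) -> East
  R (right (90° clockwise)) -> South
  R (right (90° clockwise)) -> West
  U (U-turn (180°)) -> East
  L (left (90° counter-clockwise)) -> North
Final: North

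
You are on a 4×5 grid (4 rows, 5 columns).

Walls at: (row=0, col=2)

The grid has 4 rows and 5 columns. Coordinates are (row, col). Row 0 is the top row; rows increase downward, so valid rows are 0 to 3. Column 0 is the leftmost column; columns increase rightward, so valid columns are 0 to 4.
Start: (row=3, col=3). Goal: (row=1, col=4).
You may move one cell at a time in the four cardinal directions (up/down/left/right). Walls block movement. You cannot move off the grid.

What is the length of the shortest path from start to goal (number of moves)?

Answer: Shortest path length: 3

Derivation:
BFS from (row=3, col=3) until reaching (row=1, col=4):
  Distance 0: (row=3, col=3)
  Distance 1: (row=2, col=3), (row=3, col=2), (row=3, col=4)
  Distance 2: (row=1, col=3), (row=2, col=2), (row=2, col=4), (row=3, col=1)
  Distance 3: (row=0, col=3), (row=1, col=2), (row=1, col=4), (row=2, col=1), (row=3, col=0)  <- goal reached here
One shortest path (3 moves): (row=3, col=3) -> (row=3, col=4) -> (row=2, col=4) -> (row=1, col=4)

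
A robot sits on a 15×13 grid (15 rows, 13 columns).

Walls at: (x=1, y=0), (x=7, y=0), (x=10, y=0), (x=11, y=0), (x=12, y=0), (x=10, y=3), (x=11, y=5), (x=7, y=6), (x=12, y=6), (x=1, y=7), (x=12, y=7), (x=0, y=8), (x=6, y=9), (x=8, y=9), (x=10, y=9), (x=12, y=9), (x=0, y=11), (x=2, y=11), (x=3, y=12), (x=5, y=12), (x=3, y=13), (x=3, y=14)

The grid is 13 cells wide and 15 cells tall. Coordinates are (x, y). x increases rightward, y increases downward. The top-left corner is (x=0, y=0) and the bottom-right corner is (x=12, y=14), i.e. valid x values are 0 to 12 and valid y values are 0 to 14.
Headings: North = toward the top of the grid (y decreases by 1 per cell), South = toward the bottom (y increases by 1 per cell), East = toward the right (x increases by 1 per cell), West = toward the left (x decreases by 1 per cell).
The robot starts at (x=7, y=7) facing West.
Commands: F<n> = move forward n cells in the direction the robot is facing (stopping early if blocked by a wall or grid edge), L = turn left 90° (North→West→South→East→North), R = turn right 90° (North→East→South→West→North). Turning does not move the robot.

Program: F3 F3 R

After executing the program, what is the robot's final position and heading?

Start: (x=7, y=7), facing West
  F3: move forward 3, now at (x=4, y=7)
  F3: move forward 2/3 (blocked), now at (x=2, y=7)
  R: turn right, now facing North
Final: (x=2, y=7), facing North

Answer: Final position: (x=2, y=7), facing North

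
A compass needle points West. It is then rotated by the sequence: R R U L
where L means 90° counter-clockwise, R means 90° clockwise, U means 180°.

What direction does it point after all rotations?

Answer: Final heading: South

Derivation:
Start: West
  R (right (90° clockwise)) -> North
  R (right (90° clockwise)) -> East
  U (U-turn (180°)) -> West
  L (left (90° counter-clockwise)) -> South
Final: South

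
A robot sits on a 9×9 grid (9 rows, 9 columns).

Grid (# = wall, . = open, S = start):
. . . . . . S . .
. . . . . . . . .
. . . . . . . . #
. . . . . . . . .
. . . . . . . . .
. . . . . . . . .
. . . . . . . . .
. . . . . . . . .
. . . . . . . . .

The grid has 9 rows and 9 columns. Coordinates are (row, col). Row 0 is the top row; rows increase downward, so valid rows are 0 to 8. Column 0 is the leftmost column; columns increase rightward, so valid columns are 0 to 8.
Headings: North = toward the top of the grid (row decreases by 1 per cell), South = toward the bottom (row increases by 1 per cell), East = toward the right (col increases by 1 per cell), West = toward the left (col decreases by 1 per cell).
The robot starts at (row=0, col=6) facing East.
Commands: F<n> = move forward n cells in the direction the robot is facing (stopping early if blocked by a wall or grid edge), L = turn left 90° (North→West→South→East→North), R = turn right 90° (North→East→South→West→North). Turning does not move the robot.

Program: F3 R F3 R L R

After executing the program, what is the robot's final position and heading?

Start: (row=0, col=6), facing East
  F3: move forward 2/3 (blocked), now at (row=0, col=8)
  R: turn right, now facing South
  F3: move forward 1/3 (blocked), now at (row=1, col=8)
  R: turn right, now facing West
  L: turn left, now facing South
  R: turn right, now facing West
Final: (row=1, col=8), facing West

Answer: Final position: (row=1, col=8), facing West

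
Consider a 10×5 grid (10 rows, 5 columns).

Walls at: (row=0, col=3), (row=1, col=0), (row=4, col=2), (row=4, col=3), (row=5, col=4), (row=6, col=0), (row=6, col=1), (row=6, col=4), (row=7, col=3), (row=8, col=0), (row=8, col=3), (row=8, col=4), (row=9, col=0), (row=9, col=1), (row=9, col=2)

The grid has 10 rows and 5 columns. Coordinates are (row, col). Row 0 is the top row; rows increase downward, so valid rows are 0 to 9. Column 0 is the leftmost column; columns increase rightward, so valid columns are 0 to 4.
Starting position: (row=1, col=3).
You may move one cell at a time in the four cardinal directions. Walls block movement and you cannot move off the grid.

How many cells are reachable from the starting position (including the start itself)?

BFS flood-fill from (row=1, col=3):
  Distance 0: (row=1, col=3)
  Distance 1: (row=1, col=2), (row=1, col=4), (row=2, col=3)
  Distance 2: (row=0, col=2), (row=0, col=4), (row=1, col=1), (row=2, col=2), (row=2, col=4), (row=3, col=3)
  Distance 3: (row=0, col=1), (row=2, col=1), (row=3, col=2), (row=3, col=4)
  Distance 4: (row=0, col=0), (row=2, col=0), (row=3, col=1), (row=4, col=4)
  Distance 5: (row=3, col=0), (row=4, col=1)
  Distance 6: (row=4, col=0), (row=5, col=1)
  Distance 7: (row=5, col=0), (row=5, col=2)
  Distance 8: (row=5, col=3), (row=6, col=2)
  Distance 9: (row=6, col=3), (row=7, col=2)
  Distance 10: (row=7, col=1), (row=8, col=2)
  Distance 11: (row=7, col=0), (row=8, col=1)
Total reachable: 32 (grid has 35 open cells total)

Answer: Reachable cells: 32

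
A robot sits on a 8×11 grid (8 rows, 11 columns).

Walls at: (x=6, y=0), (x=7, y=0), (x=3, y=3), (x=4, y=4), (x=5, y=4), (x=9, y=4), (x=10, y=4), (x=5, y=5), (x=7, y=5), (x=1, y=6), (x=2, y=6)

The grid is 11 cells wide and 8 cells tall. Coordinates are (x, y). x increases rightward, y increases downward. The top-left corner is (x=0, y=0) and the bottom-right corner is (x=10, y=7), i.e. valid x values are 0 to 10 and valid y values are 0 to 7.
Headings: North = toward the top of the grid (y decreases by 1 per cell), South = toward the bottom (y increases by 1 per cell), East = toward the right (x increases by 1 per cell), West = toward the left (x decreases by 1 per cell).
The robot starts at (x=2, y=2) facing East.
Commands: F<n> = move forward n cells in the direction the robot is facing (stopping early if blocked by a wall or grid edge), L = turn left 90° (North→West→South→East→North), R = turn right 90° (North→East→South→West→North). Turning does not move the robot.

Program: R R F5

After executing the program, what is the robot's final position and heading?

Answer: Final position: (x=0, y=2), facing West

Derivation:
Start: (x=2, y=2), facing East
  R: turn right, now facing South
  R: turn right, now facing West
  F5: move forward 2/5 (blocked), now at (x=0, y=2)
Final: (x=0, y=2), facing West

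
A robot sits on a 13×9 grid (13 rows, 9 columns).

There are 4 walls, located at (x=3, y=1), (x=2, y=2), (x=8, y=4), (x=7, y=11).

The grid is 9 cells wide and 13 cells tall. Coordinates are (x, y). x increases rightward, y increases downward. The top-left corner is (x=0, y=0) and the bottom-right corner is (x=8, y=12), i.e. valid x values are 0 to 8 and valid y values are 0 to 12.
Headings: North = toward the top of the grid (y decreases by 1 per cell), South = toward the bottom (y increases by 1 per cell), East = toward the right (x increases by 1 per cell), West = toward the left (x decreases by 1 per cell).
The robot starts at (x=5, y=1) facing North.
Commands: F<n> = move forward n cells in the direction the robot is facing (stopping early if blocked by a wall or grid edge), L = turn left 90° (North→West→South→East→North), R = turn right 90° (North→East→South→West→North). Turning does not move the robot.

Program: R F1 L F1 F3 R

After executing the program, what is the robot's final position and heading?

Answer: Final position: (x=6, y=0), facing East

Derivation:
Start: (x=5, y=1), facing North
  R: turn right, now facing East
  F1: move forward 1, now at (x=6, y=1)
  L: turn left, now facing North
  F1: move forward 1, now at (x=6, y=0)
  F3: move forward 0/3 (blocked), now at (x=6, y=0)
  R: turn right, now facing East
Final: (x=6, y=0), facing East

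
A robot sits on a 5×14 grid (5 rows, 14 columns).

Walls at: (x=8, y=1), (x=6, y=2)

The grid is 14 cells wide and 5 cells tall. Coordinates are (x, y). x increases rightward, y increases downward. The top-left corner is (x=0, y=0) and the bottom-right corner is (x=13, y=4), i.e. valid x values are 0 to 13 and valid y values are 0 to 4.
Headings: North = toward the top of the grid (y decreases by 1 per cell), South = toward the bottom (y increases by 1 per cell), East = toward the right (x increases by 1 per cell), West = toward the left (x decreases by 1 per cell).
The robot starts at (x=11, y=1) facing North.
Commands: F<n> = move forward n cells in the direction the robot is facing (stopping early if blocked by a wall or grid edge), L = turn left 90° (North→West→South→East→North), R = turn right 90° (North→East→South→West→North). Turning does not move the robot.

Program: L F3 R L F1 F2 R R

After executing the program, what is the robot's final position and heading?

Start: (x=11, y=1), facing North
  L: turn left, now facing West
  F3: move forward 2/3 (blocked), now at (x=9, y=1)
  R: turn right, now facing North
  L: turn left, now facing West
  F1: move forward 0/1 (blocked), now at (x=9, y=1)
  F2: move forward 0/2 (blocked), now at (x=9, y=1)
  R: turn right, now facing North
  R: turn right, now facing East
Final: (x=9, y=1), facing East

Answer: Final position: (x=9, y=1), facing East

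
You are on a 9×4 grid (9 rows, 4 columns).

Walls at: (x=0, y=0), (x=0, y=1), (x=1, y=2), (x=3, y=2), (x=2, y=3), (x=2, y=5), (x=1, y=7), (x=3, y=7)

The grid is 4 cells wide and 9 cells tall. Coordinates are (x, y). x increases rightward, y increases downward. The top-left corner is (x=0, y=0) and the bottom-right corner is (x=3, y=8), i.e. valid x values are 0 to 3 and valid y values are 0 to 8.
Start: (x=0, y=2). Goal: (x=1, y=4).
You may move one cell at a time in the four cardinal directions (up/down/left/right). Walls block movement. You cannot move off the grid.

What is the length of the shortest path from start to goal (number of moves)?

BFS from (x=0, y=2) until reaching (x=1, y=4):
  Distance 0: (x=0, y=2)
  Distance 1: (x=0, y=3)
  Distance 2: (x=1, y=3), (x=0, y=4)
  Distance 3: (x=1, y=4), (x=0, y=5)  <- goal reached here
One shortest path (3 moves): (x=0, y=2) -> (x=0, y=3) -> (x=1, y=3) -> (x=1, y=4)

Answer: Shortest path length: 3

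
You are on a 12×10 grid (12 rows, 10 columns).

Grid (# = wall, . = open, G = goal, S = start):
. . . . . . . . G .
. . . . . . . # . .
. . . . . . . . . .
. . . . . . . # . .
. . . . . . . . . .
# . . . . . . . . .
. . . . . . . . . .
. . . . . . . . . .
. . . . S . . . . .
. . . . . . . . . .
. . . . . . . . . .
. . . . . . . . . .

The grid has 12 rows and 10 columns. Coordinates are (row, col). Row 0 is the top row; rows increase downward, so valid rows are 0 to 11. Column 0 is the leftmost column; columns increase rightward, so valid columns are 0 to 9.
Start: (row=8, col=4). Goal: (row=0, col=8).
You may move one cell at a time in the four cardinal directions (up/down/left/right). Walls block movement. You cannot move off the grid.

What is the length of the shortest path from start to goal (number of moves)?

BFS from (row=8, col=4) until reaching (row=0, col=8):
  Distance 0: (row=8, col=4)
  Distance 1: (row=7, col=4), (row=8, col=3), (row=8, col=5), (row=9, col=4)
  Distance 2: (row=6, col=4), (row=7, col=3), (row=7, col=5), (row=8, col=2), (row=8, col=6), (row=9, col=3), (row=9, col=5), (row=10, col=4)
  Distance 3: (row=5, col=4), (row=6, col=3), (row=6, col=5), (row=7, col=2), (row=7, col=6), (row=8, col=1), (row=8, col=7), (row=9, col=2), (row=9, col=6), (row=10, col=3), (row=10, col=5), (row=11, col=4)
  Distance 4: (row=4, col=4), (row=5, col=3), (row=5, col=5), (row=6, col=2), (row=6, col=6), (row=7, col=1), (row=7, col=7), (row=8, col=0), (row=8, col=8), (row=9, col=1), (row=9, col=7), (row=10, col=2), (row=10, col=6), (row=11, col=3), (row=11, col=5)
  Distance 5: (row=3, col=4), (row=4, col=3), (row=4, col=5), (row=5, col=2), (row=5, col=6), (row=6, col=1), (row=6, col=7), (row=7, col=0), (row=7, col=8), (row=8, col=9), (row=9, col=0), (row=9, col=8), (row=10, col=1), (row=10, col=7), (row=11, col=2), (row=11, col=6)
  Distance 6: (row=2, col=4), (row=3, col=3), (row=3, col=5), (row=4, col=2), (row=4, col=6), (row=5, col=1), (row=5, col=7), (row=6, col=0), (row=6, col=8), (row=7, col=9), (row=9, col=9), (row=10, col=0), (row=10, col=8), (row=11, col=1), (row=11, col=7)
  Distance 7: (row=1, col=4), (row=2, col=3), (row=2, col=5), (row=3, col=2), (row=3, col=6), (row=4, col=1), (row=4, col=7), (row=5, col=8), (row=6, col=9), (row=10, col=9), (row=11, col=0), (row=11, col=8)
  Distance 8: (row=0, col=4), (row=1, col=3), (row=1, col=5), (row=2, col=2), (row=2, col=6), (row=3, col=1), (row=4, col=0), (row=4, col=8), (row=5, col=9), (row=11, col=9)
  Distance 9: (row=0, col=3), (row=0, col=5), (row=1, col=2), (row=1, col=6), (row=2, col=1), (row=2, col=7), (row=3, col=0), (row=3, col=8), (row=4, col=9)
  Distance 10: (row=0, col=2), (row=0, col=6), (row=1, col=1), (row=2, col=0), (row=2, col=8), (row=3, col=9)
  Distance 11: (row=0, col=1), (row=0, col=7), (row=1, col=0), (row=1, col=8), (row=2, col=9)
  Distance 12: (row=0, col=0), (row=0, col=8), (row=1, col=9)  <- goal reached here
One shortest path (12 moves): (row=8, col=4) -> (row=8, col=5) -> (row=8, col=6) -> (row=8, col=7) -> (row=8, col=8) -> (row=7, col=8) -> (row=6, col=8) -> (row=5, col=8) -> (row=4, col=8) -> (row=3, col=8) -> (row=2, col=8) -> (row=1, col=8) -> (row=0, col=8)

Answer: Shortest path length: 12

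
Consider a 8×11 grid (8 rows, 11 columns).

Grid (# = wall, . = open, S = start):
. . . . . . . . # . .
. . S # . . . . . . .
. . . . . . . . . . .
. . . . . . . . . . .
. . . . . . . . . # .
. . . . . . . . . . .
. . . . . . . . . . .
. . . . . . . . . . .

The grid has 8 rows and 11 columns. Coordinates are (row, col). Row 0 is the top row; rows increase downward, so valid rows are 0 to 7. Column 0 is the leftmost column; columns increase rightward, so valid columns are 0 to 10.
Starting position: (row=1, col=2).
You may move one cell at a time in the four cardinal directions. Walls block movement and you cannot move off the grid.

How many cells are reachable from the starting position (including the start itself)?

BFS flood-fill from (row=1, col=2):
  Distance 0: (row=1, col=2)
  Distance 1: (row=0, col=2), (row=1, col=1), (row=2, col=2)
  Distance 2: (row=0, col=1), (row=0, col=3), (row=1, col=0), (row=2, col=1), (row=2, col=3), (row=3, col=2)
  Distance 3: (row=0, col=0), (row=0, col=4), (row=2, col=0), (row=2, col=4), (row=3, col=1), (row=3, col=3), (row=4, col=2)
  Distance 4: (row=0, col=5), (row=1, col=4), (row=2, col=5), (row=3, col=0), (row=3, col=4), (row=4, col=1), (row=4, col=3), (row=5, col=2)
  Distance 5: (row=0, col=6), (row=1, col=5), (row=2, col=6), (row=3, col=5), (row=4, col=0), (row=4, col=4), (row=5, col=1), (row=5, col=3), (row=6, col=2)
  Distance 6: (row=0, col=7), (row=1, col=6), (row=2, col=7), (row=3, col=6), (row=4, col=5), (row=5, col=0), (row=5, col=4), (row=6, col=1), (row=6, col=3), (row=7, col=2)
  Distance 7: (row=1, col=7), (row=2, col=8), (row=3, col=7), (row=4, col=6), (row=5, col=5), (row=6, col=0), (row=6, col=4), (row=7, col=1), (row=7, col=3)
  Distance 8: (row=1, col=8), (row=2, col=9), (row=3, col=8), (row=4, col=7), (row=5, col=6), (row=6, col=5), (row=7, col=0), (row=7, col=4)
  Distance 9: (row=1, col=9), (row=2, col=10), (row=3, col=9), (row=4, col=8), (row=5, col=7), (row=6, col=6), (row=7, col=5)
  Distance 10: (row=0, col=9), (row=1, col=10), (row=3, col=10), (row=5, col=8), (row=6, col=7), (row=7, col=6)
  Distance 11: (row=0, col=10), (row=4, col=10), (row=5, col=9), (row=6, col=8), (row=7, col=7)
  Distance 12: (row=5, col=10), (row=6, col=9), (row=7, col=8)
  Distance 13: (row=6, col=10), (row=7, col=9)
  Distance 14: (row=7, col=10)
Total reachable: 85 (grid has 85 open cells total)

Answer: Reachable cells: 85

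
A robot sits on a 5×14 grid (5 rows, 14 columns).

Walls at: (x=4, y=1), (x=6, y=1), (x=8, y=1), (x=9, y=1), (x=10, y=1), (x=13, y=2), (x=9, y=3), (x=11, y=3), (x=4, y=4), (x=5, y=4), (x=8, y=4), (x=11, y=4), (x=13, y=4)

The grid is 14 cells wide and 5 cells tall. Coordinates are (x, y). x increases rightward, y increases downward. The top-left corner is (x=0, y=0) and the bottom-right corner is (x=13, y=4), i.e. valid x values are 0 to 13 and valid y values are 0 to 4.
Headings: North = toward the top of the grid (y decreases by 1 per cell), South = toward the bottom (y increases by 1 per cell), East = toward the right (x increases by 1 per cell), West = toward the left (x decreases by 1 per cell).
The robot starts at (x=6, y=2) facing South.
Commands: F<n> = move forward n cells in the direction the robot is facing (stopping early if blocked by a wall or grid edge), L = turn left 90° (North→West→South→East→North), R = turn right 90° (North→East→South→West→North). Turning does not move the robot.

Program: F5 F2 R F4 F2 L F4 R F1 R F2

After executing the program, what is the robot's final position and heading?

Start: (x=6, y=2), facing South
  F5: move forward 2/5 (blocked), now at (x=6, y=4)
  F2: move forward 0/2 (blocked), now at (x=6, y=4)
  R: turn right, now facing West
  F4: move forward 0/4 (blocked), now at (x=6, y=4)
  F2: move forward 0/2 (blocked), now at (x=6, y=4)
  L: turn left, now facing South
  F4: move forward 0/4 (blocked), now at (x=6, y=4)
  R: turn right, now facing West
  F1: move forward 0/1 (blocked), now at (x=6, y=4)
  R: turn right, now facing North
  F2: move forward 2, now at (x=6, y=2)
Final: (x=6, y=2), facing North

Answer: Final position: (x=6, y=2), facing North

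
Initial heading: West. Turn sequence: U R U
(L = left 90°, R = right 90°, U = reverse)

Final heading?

Answer: Final heading: North

Derivation:
Start: West
  U (U-turn (180°)) -> East
  R (right (90° clockwise)) -> South
  U (U-turn (180°)) -> North
Final: North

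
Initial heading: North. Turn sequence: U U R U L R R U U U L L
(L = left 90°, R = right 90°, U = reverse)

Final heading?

Answer: Final heading: North

Derivation:
Start: North
  U (U-turn (180°)) -> South
  U (U-turn (180°)) -> North
  R (right (90° clockwise)) -> East
  U (U-turn (180°)) -> West
  L (left (90° counter-clockwise)) -> South
  R (right (90° clockwise)) -> West
  R (right (90° clockwise)) -> North
  U (U-turn (180°)) -> South
  U (U-turn (180°)) -> North
  U (U-turn (180°)) -> South
  L (left (90° counter-clockwise)) -> East
  L (left (90° counter-clockwise)) -> North
Final: North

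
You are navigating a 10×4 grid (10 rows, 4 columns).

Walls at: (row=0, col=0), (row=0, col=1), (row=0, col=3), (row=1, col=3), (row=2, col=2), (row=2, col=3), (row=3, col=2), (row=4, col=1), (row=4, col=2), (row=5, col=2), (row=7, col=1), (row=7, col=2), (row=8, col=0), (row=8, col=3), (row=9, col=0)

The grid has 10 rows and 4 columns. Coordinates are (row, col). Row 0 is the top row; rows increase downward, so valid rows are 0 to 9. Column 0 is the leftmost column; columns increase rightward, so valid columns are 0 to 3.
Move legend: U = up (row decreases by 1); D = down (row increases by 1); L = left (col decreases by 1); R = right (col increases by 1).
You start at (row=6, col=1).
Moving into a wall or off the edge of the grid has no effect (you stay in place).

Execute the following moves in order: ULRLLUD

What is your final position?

Answer: Final position: (row=5, col=0)

Derivation:
Start: (row=6, col=1)
  U (up): (row=6, col=1) -> (row=5, col=1)
  L (left): (row=5, col=1) -> (row=5, col=0)
  R (right): (row=5, col=0) -> (row=5, col=1)
  L (left): (row=5, col=1) -> (row=5, col=0)
  L (left): blocked, stay at (row=5, col=0)
  U (up): (row=5, col=0) -> (row=4, col=0)
  D (down): (row=4, col=0) -> (row=5, col=0)
Final: (row=5, col=0)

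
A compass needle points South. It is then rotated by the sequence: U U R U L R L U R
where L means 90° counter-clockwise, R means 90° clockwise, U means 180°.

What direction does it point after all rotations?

Answer: Final heading: West

Derivation:
Start: South
  U (U-turn (180°)) -> North
  U (U-turn (180°)) -> South
  R (right (90° clockwise)) -> West
  U (U-turn (180°)) -> East
  L (left (90° counter-clockwise)) -> North
  R (right (90° clockwise)) -> East
  L (left (90° counter-clockwise)) -> North
  U (U-turn (180°)) -> South
  R (right (90° clockwise)) -> West
Final: West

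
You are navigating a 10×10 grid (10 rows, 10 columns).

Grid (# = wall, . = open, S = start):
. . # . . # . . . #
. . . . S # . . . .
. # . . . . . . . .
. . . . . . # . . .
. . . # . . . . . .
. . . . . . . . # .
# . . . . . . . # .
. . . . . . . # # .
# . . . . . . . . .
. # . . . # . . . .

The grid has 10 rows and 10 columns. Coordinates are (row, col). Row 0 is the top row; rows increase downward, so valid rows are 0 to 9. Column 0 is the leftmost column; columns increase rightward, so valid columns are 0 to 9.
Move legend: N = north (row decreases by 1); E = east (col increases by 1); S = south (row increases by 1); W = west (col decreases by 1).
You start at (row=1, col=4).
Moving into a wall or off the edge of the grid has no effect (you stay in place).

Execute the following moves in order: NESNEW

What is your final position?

Start: (row=1, col=4)
  N (north): (row=1, col=4) -> (row=0, col=4)
  E (east): blocked, stay at (row=0, col=4)
  S (south): (row=0, col=4) -> (row=1, col=4)
  N (north): (row=1, col=4) -> (row=0, col=4)
  E (east): blocked, stay at (row=0, col=4)
  W (west): (row=0, col=4) -> (row=0, col=3)
Final: (row=0, col=3)

Answer: Final position: (row=0, col=3)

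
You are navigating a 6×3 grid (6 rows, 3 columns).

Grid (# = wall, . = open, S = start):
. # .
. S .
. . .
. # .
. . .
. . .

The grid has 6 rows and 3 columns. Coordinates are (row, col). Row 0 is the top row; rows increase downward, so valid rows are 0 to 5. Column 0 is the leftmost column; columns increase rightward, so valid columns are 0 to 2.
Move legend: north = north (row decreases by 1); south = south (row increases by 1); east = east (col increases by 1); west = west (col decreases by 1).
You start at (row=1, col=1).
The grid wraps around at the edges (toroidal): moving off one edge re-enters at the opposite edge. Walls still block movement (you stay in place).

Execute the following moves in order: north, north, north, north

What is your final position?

Answer: Final position: (row=1, col=1)

Derivation:
Start: (row=1, col=1)
  [×4]north (north): blocked, stay at (row=1, col=1)
Final: (row=1, col=1)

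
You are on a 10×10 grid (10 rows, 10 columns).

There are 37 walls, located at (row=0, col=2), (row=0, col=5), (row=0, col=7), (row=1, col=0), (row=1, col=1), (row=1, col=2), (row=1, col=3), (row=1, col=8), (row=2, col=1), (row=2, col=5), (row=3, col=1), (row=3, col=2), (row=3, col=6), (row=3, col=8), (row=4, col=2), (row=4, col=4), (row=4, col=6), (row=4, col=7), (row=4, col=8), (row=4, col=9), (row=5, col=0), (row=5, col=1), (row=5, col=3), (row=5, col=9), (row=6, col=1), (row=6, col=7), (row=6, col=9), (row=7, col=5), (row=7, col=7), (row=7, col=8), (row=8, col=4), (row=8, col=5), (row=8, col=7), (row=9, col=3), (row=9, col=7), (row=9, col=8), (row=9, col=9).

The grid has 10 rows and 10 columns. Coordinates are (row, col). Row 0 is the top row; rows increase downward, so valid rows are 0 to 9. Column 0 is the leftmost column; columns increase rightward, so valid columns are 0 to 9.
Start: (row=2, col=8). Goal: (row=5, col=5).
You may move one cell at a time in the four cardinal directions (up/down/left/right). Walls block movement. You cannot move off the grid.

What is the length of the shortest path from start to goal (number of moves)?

BFS from (row=2, col=8) until reaching (row=5, col=5):
  Distance 0: (row=2, col=8)
  Distance 1: (row=2, col=7), (row=2, col=9)
  Distance 2: (row=1, col=7), (row=1, col=9), (row=2, col=6), (row=3, col=7), (row=3, col=9)
  Distance 3: (row=0, col=9), (row=1, col=6)
  Distance 4: (row=0, col=6), (row=0, col=8), (row=1, col=5)
  Distance 5: (row=1, col=4)
  Distance 6: (row=0, col=4), (row=2, col=4)
  Distance 7: (row=0, col=3), (row=2, col=3), (row=3, col=4)
  Distance 8: (row=2, col=2), (row=3, col=3), (row=3, col=5)
  Distance 9: (row=4, col=3), (row=4, col=5)
  Distance 10: (row=5, col=5)  <- goal reached here
One shortest path (10 moves): (row=2, col=8) -> (row=2, col=7) -> (row=2, col=6) -> (row=1, col=6) -> (row=1, col=5) -> (row=1, col=4) -> (row=2, col=4) -> (row=3, col=4) -> (row=3, col=5) -> (row=4, col=5) -> (row=5, col=5)

Answer: Shortest path length: 10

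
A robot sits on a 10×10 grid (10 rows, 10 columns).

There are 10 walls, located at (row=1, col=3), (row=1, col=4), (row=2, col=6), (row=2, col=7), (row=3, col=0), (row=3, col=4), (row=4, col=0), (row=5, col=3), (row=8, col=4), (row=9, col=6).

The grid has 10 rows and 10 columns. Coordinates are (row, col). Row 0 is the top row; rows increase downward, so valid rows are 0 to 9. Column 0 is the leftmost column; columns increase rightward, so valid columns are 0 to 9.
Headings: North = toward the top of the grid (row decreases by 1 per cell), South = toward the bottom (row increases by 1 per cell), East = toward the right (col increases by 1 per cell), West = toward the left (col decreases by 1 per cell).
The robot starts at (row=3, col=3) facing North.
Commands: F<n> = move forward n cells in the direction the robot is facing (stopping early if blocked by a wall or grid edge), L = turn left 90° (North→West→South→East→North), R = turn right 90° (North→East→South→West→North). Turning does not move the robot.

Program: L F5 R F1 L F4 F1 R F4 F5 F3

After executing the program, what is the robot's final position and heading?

Answer: Final position: (row=0, col=0), facing North

Derivation:
Start: (row=3, col=3), facing North
  L: turn left, now facing West
  F5: move forward 2/5 (blocked), now at (row=3, col=1)
  R: turn right, now facing North
  F1: move forward 1, now at (row=2, col=1)
  L: turn left, now facing West
  F4: move forward 1/4 (blocked), now at (row=2, col=0)
  F1: move forward 0/1 (blocked), now at (row=2, col=0)
  R: turn right, now facing North
  F4: move forward 2/4 (blocked), now at (row=0, col=0)
  F5: move forward 0/5 (blocked), now at (row=0, col=0)
  F3: move forward 0/3 (blocked), now at (row=0, col=0)
Final: (row=0, col=0), facing North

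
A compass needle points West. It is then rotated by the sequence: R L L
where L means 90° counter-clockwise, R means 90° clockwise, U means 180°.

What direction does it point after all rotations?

Start: West
  R (right (90° clockwise)) -> North
  L (left (90° counter-clockwise)) -> West
  L (left (90° counter-clockwise)) -> South
Final: South

Answer: Final heading: South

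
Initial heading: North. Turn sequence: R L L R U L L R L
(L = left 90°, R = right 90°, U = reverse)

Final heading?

Start: North
  R (right (90° clockwise)) -> East
  L (left (90° counter-clockwise)) -> North
  L (left (90° counter-clockwise)) -> West
  R (right (90° clockwise)) -> North
  U (U-turn (180°)) -> South
  L (left (90° counter-clockwise)) -> East
  L (left (90° counter-clockwise)) -> North
  R (right (90° clockwise)) -> East
  L (left (90° counter-clockwise)) -> North
Final: North

Answer: Final heading: North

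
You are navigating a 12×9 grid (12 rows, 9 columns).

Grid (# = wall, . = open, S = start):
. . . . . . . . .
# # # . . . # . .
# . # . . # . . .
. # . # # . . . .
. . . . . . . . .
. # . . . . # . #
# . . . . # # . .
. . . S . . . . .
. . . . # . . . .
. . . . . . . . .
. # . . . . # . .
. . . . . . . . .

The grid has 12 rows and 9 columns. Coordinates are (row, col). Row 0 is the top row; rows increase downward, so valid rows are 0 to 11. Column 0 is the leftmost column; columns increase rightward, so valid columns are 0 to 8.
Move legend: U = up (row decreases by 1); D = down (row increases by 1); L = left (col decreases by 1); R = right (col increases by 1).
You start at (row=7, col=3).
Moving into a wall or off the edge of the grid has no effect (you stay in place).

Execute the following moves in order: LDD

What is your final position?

Start: (row=7, col=3)
  L (left): (row=7, col=3) -> (row=7, col=2)
  D (down): (row=7, col=2) -> (row=8, col=2)
  D (down): (row=8, col=2) -> (row=9, col=2)
Final: (row=9, col=2)

Answer: Final position: (row=9, col=2)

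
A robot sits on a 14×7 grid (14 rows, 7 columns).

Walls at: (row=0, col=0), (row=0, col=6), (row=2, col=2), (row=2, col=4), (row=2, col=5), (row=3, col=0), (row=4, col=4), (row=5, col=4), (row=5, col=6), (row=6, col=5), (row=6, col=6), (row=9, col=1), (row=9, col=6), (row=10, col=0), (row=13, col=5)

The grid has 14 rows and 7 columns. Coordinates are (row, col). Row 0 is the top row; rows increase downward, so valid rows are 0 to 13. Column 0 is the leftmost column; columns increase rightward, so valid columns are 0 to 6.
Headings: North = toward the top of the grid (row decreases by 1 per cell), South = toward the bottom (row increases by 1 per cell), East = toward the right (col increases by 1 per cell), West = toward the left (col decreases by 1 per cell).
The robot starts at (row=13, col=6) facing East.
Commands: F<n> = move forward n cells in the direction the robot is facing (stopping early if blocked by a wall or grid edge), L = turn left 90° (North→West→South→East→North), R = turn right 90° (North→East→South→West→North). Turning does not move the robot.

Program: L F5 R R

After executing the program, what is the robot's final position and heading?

Start: (row=13, col=6), facing East
  L: turn left, now facing North
  F5: move forward 3/5 (blocked), now at (row=10, col=6)
  R: turn right, now facing East
  R: turn right, now facing South
Final: (row=10, col=6), facing South

Answer: Final position: (row=10, col=6), facing South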